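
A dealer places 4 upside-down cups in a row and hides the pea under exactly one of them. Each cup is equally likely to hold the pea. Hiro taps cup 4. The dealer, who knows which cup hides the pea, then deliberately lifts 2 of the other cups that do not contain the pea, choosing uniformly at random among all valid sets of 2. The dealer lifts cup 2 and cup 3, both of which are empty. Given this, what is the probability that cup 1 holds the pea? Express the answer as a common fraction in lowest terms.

Condition on the true location of the pea.
If it is under cup 1 (prior 1/4): the dealer has no choice, probability 1; weight (1/4)·1 = 1/4.
If it is under either of cups 2 and 3 (prior 1/4 each): that cup was opened and seen not to hold the prize — ruled out; weight (1/4)·0 = 0 each.
If it is under cup 4 (prior 1/4): the dealer has 3 equally likely choices, so probability 1/3; weight (1/4)·(1/3) = 1/12.
The weights sum to 1/3.
So P(the pea under cup 1 | the dealer opened cup 2 and cup 3) = (1/4) / (1/3) = 3/4.

3/4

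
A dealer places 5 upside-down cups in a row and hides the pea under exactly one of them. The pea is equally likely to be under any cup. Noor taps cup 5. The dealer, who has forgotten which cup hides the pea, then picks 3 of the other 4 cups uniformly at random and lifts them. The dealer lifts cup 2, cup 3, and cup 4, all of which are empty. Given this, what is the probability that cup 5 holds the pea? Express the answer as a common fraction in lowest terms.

1/2

Because the dealer chose which cups to lift without knowing where the pea is, the choice is independent of the prize location. Learning that none of the 3 opened cups holds the pea simply rules out those 3 locations and leaves the remaining 2 cups still equally likely by symmetry.
So P(the pea under cup 5) = 1/2.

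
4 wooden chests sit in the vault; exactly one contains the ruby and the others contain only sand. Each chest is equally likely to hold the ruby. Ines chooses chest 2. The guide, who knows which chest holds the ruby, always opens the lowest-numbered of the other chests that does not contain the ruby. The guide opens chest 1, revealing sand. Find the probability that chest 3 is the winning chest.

Condition on the true location of the ruby.
If it is in chest 1 (prior 1/4): the guide opened chest 1, so this case is ruled out; weight (1/4)·0 = 0.
If it is in any of chests 2, 3, and 4 (prior 1/4 each): chest 1 is the lowest-numbered option available, probability 1; weight (1/4)·1 = 1/4 each.
The weights sum to 3/4.
So P(the ruby in chest 3 | the guide opened chest 1) = (1/4) / (3/4) = 1/3.

1/3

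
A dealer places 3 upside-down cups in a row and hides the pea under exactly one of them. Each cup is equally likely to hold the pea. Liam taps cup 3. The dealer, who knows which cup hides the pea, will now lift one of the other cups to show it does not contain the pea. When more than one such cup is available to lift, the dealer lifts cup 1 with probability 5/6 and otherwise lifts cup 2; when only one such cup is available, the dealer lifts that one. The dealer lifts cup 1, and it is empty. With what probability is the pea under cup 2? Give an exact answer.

Condition on the true location of the pea.
If it is under cup 1 (prior 1/3): the dealer opened cup 1, so this case is ruled out; weight (1/3)·0 = 0.
If it is under cup 2 (prior 1/3): only cup 1 is available, probability 1; weight (1/3)·1 = 1/3.
If it is under cup 3 (prior 1/3): cup 1 is available, opened with probability 5/6; weight (1/3)·(5/6) = 5/18.
The weights sum to 11/18.
So P(the pea under cup 2 | the dealer opened cup 1) = (1/3) / (11/18) = 6/11.

6/11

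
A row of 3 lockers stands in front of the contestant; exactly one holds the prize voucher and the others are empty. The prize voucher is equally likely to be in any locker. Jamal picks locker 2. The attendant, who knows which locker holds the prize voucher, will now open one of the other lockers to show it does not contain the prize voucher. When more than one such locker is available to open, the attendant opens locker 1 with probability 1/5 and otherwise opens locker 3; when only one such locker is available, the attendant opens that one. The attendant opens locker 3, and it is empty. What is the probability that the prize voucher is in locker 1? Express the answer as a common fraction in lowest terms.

5/9

Apply Bayes' rule, conditioning on where the prize voucher actually is.
If it is in locker 1 (prior 1/3): only locker 3 is available, probability 1; weight (1/3)·1 = 1/3.
If it is in locker 2 (prior 1/3): locker 1 is available but not opened, probability 4/5; weight (1/3)·(4/5) = 4/15.
If it is in locker 3 (prior 1/3): the attendant opened locker 3, so this case is ruled out; weight (1/3)·0 = 0.
The weights sum to 3/5.
So P(the prize voucher in locker 1 | the attendant opened locker 3) = (1/3) / (3/5) = 5/9.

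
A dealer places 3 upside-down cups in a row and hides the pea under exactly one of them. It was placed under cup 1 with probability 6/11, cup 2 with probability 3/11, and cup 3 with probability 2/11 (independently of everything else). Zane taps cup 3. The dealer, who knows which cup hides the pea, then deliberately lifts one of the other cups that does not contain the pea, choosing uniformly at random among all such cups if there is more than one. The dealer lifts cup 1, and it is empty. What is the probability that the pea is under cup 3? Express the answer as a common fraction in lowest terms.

1/4

Condition on the true location of the pea.
If it is under cup 1 (prior 6/11): the dealer opened cup 1, so this case is ruled out; weight (6/11)·0 = 0.
If it is under cup 2 (prior 3/11): the dealer has no choice, probability 1; weight (3/11)·1 = 3/11.
If it is under cup 3 (prior 2/11): the dealer has 2 equally likely choices, so probability 1/2; weight (2/11)·(1/2) = 1/11.
The weights sum to 4/11.
So P(the pea under cup 3 | the dealer opened cup 1) = (1/11) / (4/11) = 1/4.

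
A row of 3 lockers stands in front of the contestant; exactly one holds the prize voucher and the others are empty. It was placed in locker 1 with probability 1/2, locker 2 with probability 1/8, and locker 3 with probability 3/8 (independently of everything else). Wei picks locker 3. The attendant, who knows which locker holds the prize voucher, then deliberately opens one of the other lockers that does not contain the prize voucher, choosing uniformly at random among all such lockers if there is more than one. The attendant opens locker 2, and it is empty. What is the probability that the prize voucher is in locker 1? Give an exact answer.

8/11

Consider each possible location of the prize voucher in turn.
If it is in locker 1 (prior 1/2): the attendant has no choice, probability 1; weight (1/2)·1 = 1/2.
If it is in locker 2 (prior 1/8): the attendant opened locker 2, so this case is ruled out; weight (1/8)·0 = 0.
If it is in locker 3 (prior 3/8): the attendant has 2 equally likely choices, so probability 1/2; weight (3/8)·(1/2) = 3/16.
The weights sum to 11/16.
So P(the prize voucher in locker 1 | the attendant opened locker 2) = (1/2) / (11/16) = 8/11.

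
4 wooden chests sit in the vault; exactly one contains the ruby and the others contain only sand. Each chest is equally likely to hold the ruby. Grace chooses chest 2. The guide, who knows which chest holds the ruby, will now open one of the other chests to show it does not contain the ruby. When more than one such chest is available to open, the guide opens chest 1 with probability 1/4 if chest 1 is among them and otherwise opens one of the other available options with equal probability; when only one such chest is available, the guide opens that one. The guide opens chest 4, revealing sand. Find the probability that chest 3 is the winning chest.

6/13

Condition on the true location of the ruby.
If it is in chest 1 (prior 1/4): chest 1 holds the prize so is unavailable; the guide chooses uniformly among the 2 others, probability 1/2; weight (1/4)·(1/2) = 1/8.
If it is in chest 2 (prior 1/4): chest 1 is available but not opened; chest 4 gets probability (1 − 1/4)/2 = 3/8; weight (1/4)·(3/8) = 3/32.
If it is in chest 3 (prior 1/4): chest 1 is available but not opened, probability 3/4; weight (1/4)·(3/4) = 3/16.
If it is in chest 4 (prior 1/4): the guide opened chest 4, so this case is ruled out; weight (1/4)·0 = 0.
The weights sum to 13/32.
So P(the ruby in chest 3 | the guide opened chest 4) = (3/16) / (13/32) = 6/13.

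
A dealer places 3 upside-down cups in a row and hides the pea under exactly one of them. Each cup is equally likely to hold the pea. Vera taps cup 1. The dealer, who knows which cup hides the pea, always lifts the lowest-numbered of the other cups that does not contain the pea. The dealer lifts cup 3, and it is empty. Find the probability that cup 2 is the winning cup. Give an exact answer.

Consider each possible location of the pea in turn.
If it is under cup 1 (prior 1/3): the dealer would have opened cup 2 instead, probability 0; weight (1/3)·0 = 0.
If it is under cup 2 (prior 1/3): cup 3 is the lowest-numbered option available, probability 1; weight (1/3)·1 = 1/3.
If it is under cup 3 (prior 1/3): the dealer opened cup 3, so this case is ruled out; weight (1/3)·0 = 0.
The weights sum to 1/3.
So P(the pea under cup 2 | the dealer opened cup 3) = (1/3) / (1/3) = 1.

1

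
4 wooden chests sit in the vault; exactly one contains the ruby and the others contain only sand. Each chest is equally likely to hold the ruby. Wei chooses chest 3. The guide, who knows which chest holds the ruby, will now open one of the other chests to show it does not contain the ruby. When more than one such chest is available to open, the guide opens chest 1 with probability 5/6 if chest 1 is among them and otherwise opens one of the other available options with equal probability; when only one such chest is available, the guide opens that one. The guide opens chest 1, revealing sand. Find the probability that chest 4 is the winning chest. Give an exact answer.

1/3

Condition on the true location of the ruby.
If it is in chest 1 (prior 1/4): the guide opened chest 1, so this case is ruled out; weight (1/4)·0 = 0.
If it is in any of chests 2, 3, and 4 (prior 1/4 each): chest 1 is available, opened with probability 5/6; weight (1/4)·(5/6) = 5/24 each.
The weights sum to 5/8.
So P(the ruby in chest 4 | the guide opened chest 1) = (5/24) / (5/8) = 1/3.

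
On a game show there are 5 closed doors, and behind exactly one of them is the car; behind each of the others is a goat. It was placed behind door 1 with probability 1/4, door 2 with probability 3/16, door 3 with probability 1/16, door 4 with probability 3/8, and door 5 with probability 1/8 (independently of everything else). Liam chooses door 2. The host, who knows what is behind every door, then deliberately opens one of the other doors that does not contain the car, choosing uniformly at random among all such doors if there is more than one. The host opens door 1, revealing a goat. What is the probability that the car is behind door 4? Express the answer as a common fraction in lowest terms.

8/15

Apply Bayes' rule, conditioning on where the car actually is.
If it is behind door 1 (prior 1/4): the host opened door 1, so this case is ruled out; weight (1/4)·0 = 0.
If it is behind door 2 (prior 3/16): the host has 4 equally likely choices, so probability 1/4; weight (3/16)·(1/4) = 3/64.
If it is behind door 3 (prior 1/16): the host has 3 equally likely choices, so probability 1/3; weight (1/16)·(1/3) = 1/48.
If it is behind door 4 (prior 3/8): the host has 3 equally likely choices, so probability 1/3; weight (3/8)·(1/3) = 1/8.
If it is behind door 5 (prior 1/8): the host has 3 equally likely choices, so probability 1/3; weight (1/8)·(1/3) = 1/24.
The weights sum to 15/64.
So P(the car behind door 4 | the host opened door 1) = (1/8) / (15/64) = 8/15.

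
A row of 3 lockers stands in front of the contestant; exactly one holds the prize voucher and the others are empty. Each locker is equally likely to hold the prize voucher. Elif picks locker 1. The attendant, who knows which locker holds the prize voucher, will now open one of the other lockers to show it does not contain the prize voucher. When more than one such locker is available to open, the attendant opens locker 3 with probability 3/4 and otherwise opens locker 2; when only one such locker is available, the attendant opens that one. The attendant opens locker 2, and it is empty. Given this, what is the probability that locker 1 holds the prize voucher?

1/5

Apply Bayes' rule, conditioning on where the prize voucher actually is.
If it is in locker 1 (prior 1/3): locker 3 is available but not opened, probability 1/4; weight (1/3)·(1/4) = 1/12.
If it is in locker 2 (prior 1/3): the attendant opened locker 2, so this case is ruled out; weight (1/3)·0 = 0.
If it is in locker 3 (prior 1/3): only locker 2 is available, probability 1; weight (1/3)·1 = 1/3.
The weights sum to 5/12.
So P(the prize voucher in locker 1 | the attendant opened locker 2) = (1/12) / (5/12) = 1/5.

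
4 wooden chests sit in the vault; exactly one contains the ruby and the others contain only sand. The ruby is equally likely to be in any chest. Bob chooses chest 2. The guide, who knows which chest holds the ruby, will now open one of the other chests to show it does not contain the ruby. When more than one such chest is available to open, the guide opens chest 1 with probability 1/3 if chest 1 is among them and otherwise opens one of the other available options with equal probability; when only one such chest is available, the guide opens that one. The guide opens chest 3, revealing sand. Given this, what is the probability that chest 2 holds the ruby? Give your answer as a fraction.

2/9

Consider each possible location of the ruby in turn.
If it is in chest 1 (prior 1/4): chest 1 holds the prize so is unavailable; the guide chooses uniformly among the 2 others, probability 1/2; weight (1/4)·(1/2) = 1/8.
If it is in chest 2 (prior 1/4): chest 1 is available but not opened; chest 3 gets probability (1 − 1/3)/2 = 1/3; weight (1/4)·(1/3) = 1/12.
If it is in chest 3 (prior 1/4): the guide opened chest 3, so this case is ruled out; weight (1/4)·0 = 0.
If it is in chest 4 (prior 1/4): chest 1 is available but not opened, probability 2/3; weight (1/4)·(2/3) = 1/6.
The weights sum to 3/8.
So P(the ruby in chest 2 | the guide opened chest 3) = (1/12) / (3/8) = 2/9.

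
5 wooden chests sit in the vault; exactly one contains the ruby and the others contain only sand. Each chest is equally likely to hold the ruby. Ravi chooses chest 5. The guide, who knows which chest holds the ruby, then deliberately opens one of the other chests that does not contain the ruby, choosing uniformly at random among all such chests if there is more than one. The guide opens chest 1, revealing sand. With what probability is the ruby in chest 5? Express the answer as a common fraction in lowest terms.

1/5

Consider each possible location of the ruby in turn.
If it is in chest 1 (prior 1/5): the guide opened chest 1, so this case is ruled out; weight (1/5)·0 = 0.
If it is in any of chests 2, 3, and 4 (prior 1/5 each): the guide has 3 equally likely choices, so probability 1/3; weight (1/5)·(1/3) = 1/15 each.
If it is in chest 5 (prior 1/5): the guide has 4 equally likely choices, so probability 1/4; weight (1/5)·(1/4) = 1/20.
The weights sum to 1/4.
So P(the ruby in chest 5 | the guide opened chest 1) = (1/20) / (1/4) = 1/5.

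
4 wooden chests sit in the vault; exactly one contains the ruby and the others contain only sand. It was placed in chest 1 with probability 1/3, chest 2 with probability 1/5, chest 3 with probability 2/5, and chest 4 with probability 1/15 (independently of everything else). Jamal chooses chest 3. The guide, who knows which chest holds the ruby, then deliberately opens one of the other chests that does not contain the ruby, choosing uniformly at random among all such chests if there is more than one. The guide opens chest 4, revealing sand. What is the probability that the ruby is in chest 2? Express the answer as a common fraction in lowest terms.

Apply Bayes' rule, conditioning on where the ruby actually is.
If it is in chest 1 (prior 1/3): the guide has 2 equally likely choices, so probability 1/2; weight (1/3)·(1/2) = 1/6.
If it is in chest 2 (prior 1/5): the guide has 2 equally likely choices, so probability 1/2; weight (1/5)·(1/2) = 1/10.
If it is in chest 3 (prior 2/5): the guide has 3 equally likely choices, so probability 1/3; weight (2/5)·(1/3) = 2/15.
If it is in chest 4 (prior 1/15): the guide opened chest 4, so this case is ruled out; weight (1/15)·0 = 0.
The weights sum to 2/5.
So P(the ruby in chest 2 | the guide opened chest 4) = (1/10) / (2/5) = 1/4.

1/4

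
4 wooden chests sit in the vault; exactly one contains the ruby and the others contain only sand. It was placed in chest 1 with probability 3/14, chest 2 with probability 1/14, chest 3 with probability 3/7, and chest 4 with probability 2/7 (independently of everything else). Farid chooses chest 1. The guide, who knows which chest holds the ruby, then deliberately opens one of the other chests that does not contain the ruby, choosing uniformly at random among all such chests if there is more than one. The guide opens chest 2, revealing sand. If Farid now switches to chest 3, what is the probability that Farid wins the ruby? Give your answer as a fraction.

1/2

Condition on the true location of the ruby.
If it is in chest 1 (prior 3/14): the guide has 3 equally likely choices, so probability 1/3; weight (3/14)·(1/3) = 1/14.
If it is in chest 2 (prior 1/14): the guide opened chest 2, so this case is ruled out; weight (1/14)·0 = 0.
If it is in chest 3 (prior 3/7): the guide has 2 equally likely choices, so probability 1/2; weight (3/7)·(1/2) = 3/14.
If it is in chest 4 (prior 2/7): the guide has 2 equally likely choices, so probability 1/2; weight (2/7)·(1/2) = 1/7.
The weights sum to 3/7.
So P(the ruby in chest 3 | the guide opened chest 2) = (3/14) / (3/7) = 1/2.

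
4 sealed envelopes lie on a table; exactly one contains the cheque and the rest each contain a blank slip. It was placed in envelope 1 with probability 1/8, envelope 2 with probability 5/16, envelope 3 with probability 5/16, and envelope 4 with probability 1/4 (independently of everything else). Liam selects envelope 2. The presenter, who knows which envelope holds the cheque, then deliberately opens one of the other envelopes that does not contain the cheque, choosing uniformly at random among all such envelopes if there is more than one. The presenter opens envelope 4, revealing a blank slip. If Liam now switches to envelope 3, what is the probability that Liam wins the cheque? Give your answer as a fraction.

15/31

Apply Bayes' rule, conditioning on where the cheque actually is.
If it is in envelope 1 (prior 1/8): the presenter has 2 equally likely choices, so probability 1/2; weight (1/8)·(1/2) = 1/16.
If it is in envelope 2 (prior 5/16): the presenter has 3 equally likely choices, so probability 1/3; weight (5/16)·(1/3) = 5/48.
If it is in envelope 3 (prior 5/16): the presenter has 2 equally likely choices, so probability 1/2; weight (5/16)·(1/2) = 5/32.
If it is in envelope 4 (prior 1/4): the presenter opened envelope 4, so this case is ruled out; weight (1/4)·0 = 0.
The weights sum to 31/96.
So P(the cheque in envelope 3 | the presenter opened envelope 4) = (5/32) / (31/96) = 15/31.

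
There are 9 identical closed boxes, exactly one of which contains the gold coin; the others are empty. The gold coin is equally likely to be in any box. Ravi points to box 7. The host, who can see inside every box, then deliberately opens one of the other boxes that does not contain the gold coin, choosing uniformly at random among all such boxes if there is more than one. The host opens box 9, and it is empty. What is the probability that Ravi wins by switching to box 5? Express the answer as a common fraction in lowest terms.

Apply Bayes' rule, conditioning on where the gold coin actually is.
If it is in any of boxes 1, 2, 3, 4, 5, 6, and 8 (prior 1/9 each): the host has 7 equally likely choices, so probability 1/7; weight (1/9)·(1/7) = 1/63 each.
If it is in box 7 (prior 1/9): the host has 8 equally likely choices, so probability 1/8; weight (1/9)·(1/8) = 1/72.
If it is in box 9 (prior 1/9): the host opened box 9, so this case is ruled out; weight (1/9)·0 = 0.
The weights sum to 1/8.
So P(the gold coin in box 5 | the host opened box 9) = (1/63) / (1/8) = 8/63.

8/63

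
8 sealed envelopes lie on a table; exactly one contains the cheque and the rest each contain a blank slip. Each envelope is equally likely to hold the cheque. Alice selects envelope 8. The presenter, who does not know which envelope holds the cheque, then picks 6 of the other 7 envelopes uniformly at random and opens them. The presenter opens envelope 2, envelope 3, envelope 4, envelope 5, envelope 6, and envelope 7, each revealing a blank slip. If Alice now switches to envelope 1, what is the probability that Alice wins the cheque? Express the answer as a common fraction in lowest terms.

Consider each possible location of the cheque in turn.
If it is in either of envelopes 1 and 8 (prior 1/8 each): the presenter picks exactly this set with probability 1/7 regardless, and none is the prize; weight (1/8)·(1/7) = 1/56 each.
If it is in any of envelopes 2, 3, 4, 5, 6, and 7 (prior 1/8 each): that envelope was opened and seen not to hold the prize — ruled out; weight (1/8)·0 = 0 each.
The weights sum to 1/28.
So P(the cheque in envelope 1 | the presenter opened envelope 2, envelope 3, envelope 4, envelope 5, envelope 6, and envelope 7) = (1/56) / (1/28) = 1/2.

1/2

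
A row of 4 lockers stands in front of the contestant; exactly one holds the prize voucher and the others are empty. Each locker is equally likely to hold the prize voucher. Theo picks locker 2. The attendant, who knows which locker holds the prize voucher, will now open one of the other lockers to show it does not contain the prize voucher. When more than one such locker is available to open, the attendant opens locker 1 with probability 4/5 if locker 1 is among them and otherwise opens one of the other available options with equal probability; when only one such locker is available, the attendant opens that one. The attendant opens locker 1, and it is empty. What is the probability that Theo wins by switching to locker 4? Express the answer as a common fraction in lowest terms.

1/3

Apply Bayes' rule, conditioning on where the prize voucher actually is.
If it is in locker 1 (prior 1/4): the attendant opened locker 1, so this case is ruled out; weight (1/4)·0 = 0.
If it is in any of lockers 2, 3, and 4 (prior 1/4 each): locker 1 is available, opened with probability 4/5; weight (1/4)·(4/5) = 1/5 each.
The weights sum to 3/5.
So P(the prize voucher in locker 4 | the attendant opened locker 1) = (1/5) / (3/5) = 1/3.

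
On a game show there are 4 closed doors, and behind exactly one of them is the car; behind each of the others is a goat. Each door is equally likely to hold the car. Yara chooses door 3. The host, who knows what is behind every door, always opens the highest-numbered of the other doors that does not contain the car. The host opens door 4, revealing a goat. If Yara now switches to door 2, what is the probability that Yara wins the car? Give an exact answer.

Condition on the true location of the car.
If it is behind any of doors 1, 2, and 3 (prior 1/4 each): door 4 is the highest-numbered option available, probability 1; weight (1/4)·1 = 1/4 each.
If it is behind door 4 (prior 1/4): the host opened door 4, so this case is ruled out; weight (1/4)·0 = 0.
The weights sum to 3/4.
So P(the car behind door 2 | the host opened door 4) = (1/4) / (3/4) = 1/3.

1/3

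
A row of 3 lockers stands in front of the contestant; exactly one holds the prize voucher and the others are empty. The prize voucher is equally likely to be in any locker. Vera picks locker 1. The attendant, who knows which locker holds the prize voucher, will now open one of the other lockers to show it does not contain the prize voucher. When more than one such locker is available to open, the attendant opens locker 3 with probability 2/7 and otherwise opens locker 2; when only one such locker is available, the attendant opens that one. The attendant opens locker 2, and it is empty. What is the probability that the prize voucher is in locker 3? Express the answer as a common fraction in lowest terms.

Consider each possible location of the prize voucher in turn.
If it is in locker 1 (prior 1/3): locker 3 is available but not opened, probability 5/7; weight (1/3)·(5/7) = 5/21.
If it is in locker 2 (prior 1/3): the attendant opened locker 2, so this case is ruled out; weight (1/3)·0 = 0.
If it is in locker 3 (prior 1/3): only locker 2 is available, probability 1; weight (1/3)·1 = 1/3.
The weights sum to 4/7.
So P(the prize voucher in locker 3 | the attendant opened locker 2) = (1/3) / (4/7) = 7/12.

7/12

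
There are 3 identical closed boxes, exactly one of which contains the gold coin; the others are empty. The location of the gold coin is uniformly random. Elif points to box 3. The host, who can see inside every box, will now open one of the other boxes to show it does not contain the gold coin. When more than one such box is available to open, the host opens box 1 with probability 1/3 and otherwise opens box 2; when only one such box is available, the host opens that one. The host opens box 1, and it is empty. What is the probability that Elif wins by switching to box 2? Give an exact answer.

3/4

Condition on the true location of the gold coin.
If it is in box 1 (prior 1/3): the host opened box 1, so this case is ruled out; weight (1/3)·0 = 0.
If it is in box 2 (prior 1/3): only box 1 is available, probability 1; weight (1/3)·1 = 1/3.
If it is in box 3 (prior 1/3): box 1 is available, opened with probability 1/3; weight (1/3)·(1/3) = 1/9.
The weights sum to 4/9.
So P(the gold coin in box 2 | the host opened box 1) = (1/3) / (4/9) = 3/4.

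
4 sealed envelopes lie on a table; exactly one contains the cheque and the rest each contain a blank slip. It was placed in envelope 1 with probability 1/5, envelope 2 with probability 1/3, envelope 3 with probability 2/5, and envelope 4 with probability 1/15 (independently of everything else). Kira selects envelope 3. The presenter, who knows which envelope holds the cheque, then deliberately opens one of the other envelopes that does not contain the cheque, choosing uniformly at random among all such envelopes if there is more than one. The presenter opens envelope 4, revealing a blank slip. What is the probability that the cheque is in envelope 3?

Condition on the true location of the cheque.
If it is in envelope 1 (prior 1/5): the presenter has 2 equally likely choices, so probability 1/2; weight (1/5)·(1/2) = 1/10.
If it is in envelope 2 (prior 1/3): the presenter has 2 equally likely choices, so probability 1/2; weight (1/3)·(1/2) = 1/6.
If it is in envelope 3 (prior 2/5): the presenter has 3 equally likely choices, so probability 1/3; weight (2/5)·(1/3) = 2/15.
If it is in envelope 4 (prior 1/15): the presenter opened envelope 4, so this case is ruled out; weight (1/15)·0 = 0.
The weights sum to 2/5.
So P(the cheque in envelope 3 | the presenter opened envelope 4) = (2/15) / (2/5) = 1/3.

1/3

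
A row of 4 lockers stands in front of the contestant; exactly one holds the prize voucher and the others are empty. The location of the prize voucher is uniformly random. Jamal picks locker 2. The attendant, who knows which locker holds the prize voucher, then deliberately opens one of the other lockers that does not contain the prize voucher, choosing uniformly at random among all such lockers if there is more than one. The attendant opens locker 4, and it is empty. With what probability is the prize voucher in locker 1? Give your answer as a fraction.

3/8

Apply Bayes' rule, conditioning on where the prize voucher actually is.
If it is in either of lockers 1 and 3 (prior 1/4 each): the attendant has 2 equally likely choices, so probability 1/2; weight (1/4)·(1/2) = 1/8 each.
If it is in locker 2 (prior 1/4): the attendant has 3 equally likely choices, so probability 1/3; weight (1/4)·(1/3) = 1/12.
If it is in locker 4 (prior 1/4): the attendant opened locker 4, so this case is ruled out; weight (1/4)·0 = 0.
The weights sum to 1/3.
So P(the prize voucher in locker 1 | the attendant opened locker 4) = (1/8) / (1/3) = 3/8.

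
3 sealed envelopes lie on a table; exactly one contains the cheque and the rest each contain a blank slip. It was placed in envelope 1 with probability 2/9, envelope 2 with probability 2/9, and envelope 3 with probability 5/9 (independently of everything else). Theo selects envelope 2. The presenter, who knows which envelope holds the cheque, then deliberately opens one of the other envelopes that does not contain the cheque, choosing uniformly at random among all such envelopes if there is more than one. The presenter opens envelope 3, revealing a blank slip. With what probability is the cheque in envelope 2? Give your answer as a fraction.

Consider each possible location of the cheque in turn.
If it is in envelope 1 (prior 2/9): the presenter has no choice, probability 1; weight (2/9)·1 = 2/9.
If it is in envelope 2 (prior 2/9): the presenter has 2 equally likely choices, so probability 1/2; weight (2/9)·(1/2) = 1/9.
If it is in envelope 3 (prior 5/9): the presenter opened envelope 3, so this case is ruled out; weight (5/9)·0 = 0.
The weights sum to 1/3.
So P(the cheque in envelope 2 | the presenter opened envelope 3) = (1/9) / (1/3) = 1/3.

1/3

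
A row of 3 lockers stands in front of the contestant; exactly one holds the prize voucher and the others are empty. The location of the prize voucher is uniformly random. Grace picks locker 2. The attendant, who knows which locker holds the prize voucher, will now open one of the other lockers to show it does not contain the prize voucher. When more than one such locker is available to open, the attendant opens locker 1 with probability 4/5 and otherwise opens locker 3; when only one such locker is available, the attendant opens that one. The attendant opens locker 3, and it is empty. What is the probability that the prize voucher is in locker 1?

5/6

Condition on the true location of the prize voucher.
If it is in locker 1 (prior 1/3): only locker 3 is available, probability 1; weight (1/3)·1 = 1/3.
If it is in locker 2 (prior 1/3): locker 1 is available but not opened, probability 1/5; weight (1/3)·(1/5) = 1/15.
If it is in locker 3 (prior 1/3): the attendant opened locker 3, so this case is ruled out; weight (1/3)·0 = 0.
The weights sum to 2/5.
So P(the prize voucher in locker 1 | the attendant opened locker 3) = (1/3) / (2/5) = 5/6.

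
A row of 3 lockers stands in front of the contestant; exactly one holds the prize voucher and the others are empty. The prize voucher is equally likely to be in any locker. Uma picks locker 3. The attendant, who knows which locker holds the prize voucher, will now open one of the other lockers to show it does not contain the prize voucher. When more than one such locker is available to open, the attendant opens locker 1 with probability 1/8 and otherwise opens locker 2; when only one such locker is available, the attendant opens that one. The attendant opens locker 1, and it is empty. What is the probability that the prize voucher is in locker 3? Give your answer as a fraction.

1/9

Condition on the true location of the prize voucher.
If it is in locker 1 (prior 1/3): the attendant opened locker 1, so this case is ruled out; weight (1/3)·0 = 0.
If it is in locker 2 (prior 1/3): only locker 1 is available, probability 1; weight (1/3)·1 = 1/3.
If it is in locker 3 (prior 1/3): locker 1 is available, opened with probability 1/8; weight (1/3)·(1/8) = 1/24.
The weights sum to 3/8.
So P(the prize voucher in locker 3 | the attendant opened locker 1) = (1/24) / (3/8) = 1/9.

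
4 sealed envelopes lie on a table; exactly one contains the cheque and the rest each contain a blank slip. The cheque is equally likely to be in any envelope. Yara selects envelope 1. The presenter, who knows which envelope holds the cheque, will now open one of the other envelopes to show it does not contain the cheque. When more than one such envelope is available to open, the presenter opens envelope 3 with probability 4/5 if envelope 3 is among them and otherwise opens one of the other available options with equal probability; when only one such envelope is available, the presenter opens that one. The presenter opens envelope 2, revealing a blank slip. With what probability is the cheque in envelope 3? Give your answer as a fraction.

5/8

Consider each possible location of the cheque in turn.
If it is in envelope 1 (prior 1/4): envelope 3 is available but not opened; envelope 2 gets probability (1 − 4/5)/2 = 1/10; weight (1/4)·(1/10) = 1/40.
If it is in envelope 2 (prior 1/4): the presenter opened envelope 2, so this case is ruled out; weight (1/4)·0 = 0.
If it is in envelope 3 (prior 1/4): envelope 3 holds the prize so is unavailable; the presenter chooses uniformly among the 2 others, probability 1/2; weight (1/4)·(1/2) = 1/8.
If it is in envelope 4 (prior 1/4): envelope 3 is available but not opened, probability 1/5; weight (1/4)·(1/5) = 1/20.
The weights sum to 1/5.
So P(the cheque in envelope 3 | the presenter opened envelope 2) = (1/8) / (1/5) = 5/8.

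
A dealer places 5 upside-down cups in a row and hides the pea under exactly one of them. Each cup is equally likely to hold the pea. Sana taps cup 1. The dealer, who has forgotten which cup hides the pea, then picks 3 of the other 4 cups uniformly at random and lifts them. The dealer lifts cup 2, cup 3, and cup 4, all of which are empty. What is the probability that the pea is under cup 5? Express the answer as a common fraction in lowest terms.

1/2

Consider each possible location of the pea in turn.
If it is under either of cups 1 and 5 (prior 1/5 each): the dealer picks exactly this set with probability 1/4 regardless, and none is the prize; weight (1/5)·(1/4) = 1/20 each.
If it is under any of cups 2, 3, and 4 (prior 1/5 each): that cup was opened and seen not to hold the prize — ruled out; weight (1/5)·0 = 0 each.
The weights sum to 1/10.
So P(the pea under cup 5 | the dealer opened cup 2, cup 3, and cup 4) = (1/20) / (1/10) = 1/2.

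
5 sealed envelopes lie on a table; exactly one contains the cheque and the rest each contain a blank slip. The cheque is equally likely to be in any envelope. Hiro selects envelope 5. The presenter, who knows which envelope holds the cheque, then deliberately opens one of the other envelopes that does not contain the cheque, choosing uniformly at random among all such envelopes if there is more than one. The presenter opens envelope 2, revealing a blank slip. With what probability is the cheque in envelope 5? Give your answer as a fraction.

Consider each possible location of the cheque in turn.
If it is in any of envelopes 1, 3, and 4 (prior 1/5 each): the presenter has 3 equally likely choices, so probability 1/3; weight (1/5)·(1/3) = 1/15 each.
If it is in envelope 2 (prior 1/5): the presenter opened envelope 2, so this case is ruled out; weight (1/5)·0 = 0.
If it is in envelope 5 (prior 1/5): the presenter has 4 equally likely choices, so probability 1/4; weight (1/5)·(1/4) = 1/20.
The weights sum to 1/4.
So P(the cheque in envelope 5 | the presenter opened envelope 2) = (1/20) / (1/4) = 1/5.

1/5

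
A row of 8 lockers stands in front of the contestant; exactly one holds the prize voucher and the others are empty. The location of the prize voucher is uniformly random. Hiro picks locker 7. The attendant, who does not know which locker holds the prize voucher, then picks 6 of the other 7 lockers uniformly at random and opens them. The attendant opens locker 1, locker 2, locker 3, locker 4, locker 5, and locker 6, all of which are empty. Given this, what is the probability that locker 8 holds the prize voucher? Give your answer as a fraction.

Apply Bayes' rule, conditioning on where the prize voucher actually is.
If it is in any of lockers 1, 2, 3, 4, 5, and 6 (prior 1/8 each): that locker was opened and seen not to hold the prize — ruled out; weight (1/8)·0 = 0 each.
If it is in either of lockers 7 and 8 (prior 1/8 each): the attendant picks exactly this set with probability 1/7 regardless, and none is the prize; weight (1/8)·(1/7) = 1/56 each.
The weights sum to 1/28.
So P(the prize voucher in locker 8 | the attendant opened locker 1, locker 2, locker 3, locker 4, locker 5, and locker 6) = (1/56) / (1/28) = 1/2.

1/2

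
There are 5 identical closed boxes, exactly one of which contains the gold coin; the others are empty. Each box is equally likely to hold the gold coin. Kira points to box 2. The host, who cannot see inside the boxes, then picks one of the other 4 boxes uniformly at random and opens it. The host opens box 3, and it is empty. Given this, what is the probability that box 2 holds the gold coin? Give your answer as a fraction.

Apply Bayes' rule, conditioning on where the gold coin actually is.
If it is in any of boxes 1, 2, 4, and 5 (prior 1/5 each): the host picks box 3 with probability 1/4 regardless, and it is not the prize; weight (1/5)·(1/4) = 1/20 each.
If it is in box 3 (prior 1/5): the host opened box 3, so this case is ruled out; weight (1/5)·0 = 0.
The weights sum to 1/5.
So P(the gold coin in box 2 | the host opened box 3) = (1/20) / (1/5) = 1/4.

1/4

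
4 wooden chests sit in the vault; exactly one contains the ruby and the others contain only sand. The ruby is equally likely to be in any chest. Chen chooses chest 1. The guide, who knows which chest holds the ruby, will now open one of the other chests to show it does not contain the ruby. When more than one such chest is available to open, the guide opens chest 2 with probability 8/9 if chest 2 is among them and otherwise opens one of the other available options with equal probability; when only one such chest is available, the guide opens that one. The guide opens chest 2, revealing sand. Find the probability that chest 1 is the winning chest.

Condition on the true location of the ruby.
If it is in any of chests 1, 3, and 4 (prior 1/4 each): chest 2 is available, opened with probability 8/9; weight (1/4)·(8/9) = 2/9 each.
If it is in chest 2 (prior 1/4): the guide opened chest 2, so this case is ruled out; weight (1/4)·0 = 0.
The weights sum to 2/3.
So P(the ruby in chest 1 | the guide opened chest 2) = (2/9) / (2/3) = 1/3.

1/3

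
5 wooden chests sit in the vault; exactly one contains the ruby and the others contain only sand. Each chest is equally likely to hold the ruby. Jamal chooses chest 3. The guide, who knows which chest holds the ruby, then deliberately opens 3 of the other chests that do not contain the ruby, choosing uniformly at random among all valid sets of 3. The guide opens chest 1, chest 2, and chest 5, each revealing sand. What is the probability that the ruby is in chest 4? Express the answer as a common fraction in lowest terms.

Apply Bayes' rule, conditioning on where the ruby actually is.
If it is in any of chests 1, 2, and 5 (prior 1/5 each): that chest was opened and seen not to hold the prize — ruled out; weight (1/5)·0 = 0 each.
If it is in chest 3 (prior 1/5): the guide has 4 equally likely choices, so probability 1/4; weight (1/5)·(1/4) = 1/20.
If it is in chest 4 (prior 1/5): the guide has no choice, probability 1; weight (1/5)·1 = 1/5.
The weights sum to 1/4.
So P(the ruby in chest 4 | the guide opened chest 1, chest 2, and chest 5) = (1/5) / (1/4) = 4/5.

4/5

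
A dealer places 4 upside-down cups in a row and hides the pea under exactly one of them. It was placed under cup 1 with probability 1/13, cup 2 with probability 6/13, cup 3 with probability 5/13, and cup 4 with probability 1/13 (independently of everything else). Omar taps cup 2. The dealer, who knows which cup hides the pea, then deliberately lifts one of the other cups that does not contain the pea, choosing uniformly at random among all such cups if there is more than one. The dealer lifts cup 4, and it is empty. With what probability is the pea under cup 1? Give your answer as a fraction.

1/10

Apply Bayes' rule, conditioning on where the pea actually is.
If it is under cup 1 (prior 1/13): the dealer has 2 equally likely choices, so probability 1/2; weight (1/13)·(1/2) = 1/26.
If it is under cup 2 (prior 6/13): the dealer has 3 equally likely choices, so probability 1/3; weight (6/13)·(1/3) = 2/13.
If it is under cup 3 (prior 5/13): the dealer has 2 equally likely choices, so probability 1/2; weight (5/13)·(1/2) = 5/26.
If it is under cup 4 (prior 1/13): the dealer opened cup 4, so this case is ruled out; weight (1/13)·0 = 0.
The weights sum to 5/13.
So P(the pea under cup 1 | the dealer opened cup 4) = (1/26) / (5/13) = 1/10.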